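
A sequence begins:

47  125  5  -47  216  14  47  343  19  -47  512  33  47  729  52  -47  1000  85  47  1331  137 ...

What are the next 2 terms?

Split by position mod 3: positions 1, 4, 7, … form one track, and each other residue class forms its own.
Track A = 47, -47, 47, -47, 47, -47, 47: alternating ±47.
Track B = 125, 216, 343, 512, 729, 1000, 1331: consecutive cubes n³ from n = 5.
Track C = 5, 14, 19, 33, 52, 85, 137: each term equals the sum of the previous two.
Term 22 comes from track A (its 8th entry): -47.
Position 23 falls in track B as its term 8, giving 1728.

-47, 1728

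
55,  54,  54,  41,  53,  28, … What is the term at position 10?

The terms cycle through 2 interleaved subsequences.
Track A: 55, 54, 53 — subtracting 1 each time.
Track B: 54, 41, 28 — arithmetic, step −13.
The 10th slot belongs to track B; its 5th term is 2.

2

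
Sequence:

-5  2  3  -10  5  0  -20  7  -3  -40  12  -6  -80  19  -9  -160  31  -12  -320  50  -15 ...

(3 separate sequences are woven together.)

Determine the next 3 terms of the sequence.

-640, 81, -18

Taking every 3rd term gives 3 separate tracks.
Subsequence A is -5, -10, -20, -40, -80, -160, -320, which is geometric with ratio 2.
Subsequence B is 2, 5, 7, 12, 19, 31, 50, which is a Fibonacci-like recurrence a_n = a_{n-1} + a_{n-2}.
Subsequence C is 3, 0, -3, -6, -9, -12, -15, which is linear: a_n = 6 − 3·n.
Position 22 falls in subsequence A as its term 8, giving -640.
Position 23 falls in subsequence B as its term 8, giving 81.
Position 24 → subsequence C, term 8 = -18.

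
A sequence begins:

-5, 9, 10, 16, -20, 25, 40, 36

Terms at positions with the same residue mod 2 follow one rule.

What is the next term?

Positions 1, 3, 5, … form one subsequence and positions 2, 4, 6, … form another.
Subsequence A is -5, 10, -20, 40, which is geometric, ×-2 each step.
Subsequence B is 9, 16, 25, 36, which is perfect squares starting at 3².
Position 9 → subsequence A, term 5 = -80.

-80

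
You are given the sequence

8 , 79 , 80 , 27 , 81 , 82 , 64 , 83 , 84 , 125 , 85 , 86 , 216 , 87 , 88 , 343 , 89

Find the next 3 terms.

The slot pattern repeats as ABB (period 3), so there are 2 interleaved tracks.
Track A: 8, 27, 64, 125, 216, 343 — perfect cubes starting at 2³.
Track B: 79, 80, 81, 82, 83, 84, 85, 86, 87, 88, 89 — linear: a_n = 78 + n.
Position 18 falls in track B as its term 12, giving 90.
Position 19 falls in track A as its term 7, giving 512.
Position 20 → track B, term 13 = 91.

90, 512, 91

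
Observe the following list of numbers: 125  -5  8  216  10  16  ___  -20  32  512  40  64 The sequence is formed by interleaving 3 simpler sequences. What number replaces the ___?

Split by position mod 3: positions 1, 4, 7, … form one track, and each other residue class forms its own.
Track A: 125, 216, ?, 512 (perfect cubes starting at 5³).
Track B: -5, 10, -20, 40 (geometric with ratio -2).
Track C: 8, 16, 32, 64 (powers of 2).
So the missing entry in track A is 343.

343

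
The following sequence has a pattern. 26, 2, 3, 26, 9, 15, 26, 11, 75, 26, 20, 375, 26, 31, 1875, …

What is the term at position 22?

26

Split by position mod 3 into 3 tracks.
Track A: 26, 26, 26, 26, 26 — constant 26.
Track B: 2, 9, 11, 20, 31 — a Fibonacci-like recurrence a_n = a_{n-1} + a_{n-2}.
Track C: 3, 15, 75, 375, 1875 — geometric, ×5 each step.
Position 22 → track A, term 8 = 26.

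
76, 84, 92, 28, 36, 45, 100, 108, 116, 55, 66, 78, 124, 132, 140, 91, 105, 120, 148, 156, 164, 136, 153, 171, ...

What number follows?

Positions follow the repeating pattern AAABBB; grouping by letter gives 2 tracks.
Stream A: 76, 84, 92, 100, 108, 116, 124, 132, 140, 148, 156, 164 (arithmetic with common difference +8).
Stream B: 28, 36, 45, 55, 66, 78, 91, 105, 120, 136, 153, 171 (the triangular numbers T_7, T_8, …).
The 25th slot belongs to stream A; its 13th term is 172.

172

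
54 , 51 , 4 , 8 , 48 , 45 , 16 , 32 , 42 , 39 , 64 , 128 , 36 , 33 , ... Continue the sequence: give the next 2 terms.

The slot pattern repeats as AABB (period 4), so there are 2 interleaved tracks.
Stream A is 54, 51, 48, 45, 42, 39, 36, 33, which is linear: a_n = 57 − 3·n.
Stream B is 4, 8, 16, 32, 64, 128, which is powers of 2.
Position 15 falls in stream B as its term 7, giving 256.
Term 16 comes from stream B (its 8th entry): 512.

256, 512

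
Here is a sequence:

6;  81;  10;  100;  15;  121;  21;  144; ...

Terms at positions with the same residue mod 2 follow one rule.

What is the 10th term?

Split by position mod 2 into 2 tracks.
Subsequence A: 6, 10, 15, 21 — triangular numbers n(n+1)/2 for n = 3, 4, ….
Subsequence B: 81, 100, 121, 144 — consecutive squares n² from n = 9.
The 10th slot belongs to subsequence B; its 5th term is 169.

169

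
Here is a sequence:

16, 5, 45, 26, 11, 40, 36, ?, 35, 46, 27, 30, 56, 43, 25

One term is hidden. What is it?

16

Split by position mod 3 into 3 tracks.
Track A: 16, 26, 36, 46, 56. Linear: a_n = 6 + 10·n.
Track B: 5, 11, ?, 27, 43. Fibonacci-style (each term is the sum of the two before it).
Track C: 45, 40, 35, 30, 25. Arithmetic, step −5.
So the missing entry in track B is 16.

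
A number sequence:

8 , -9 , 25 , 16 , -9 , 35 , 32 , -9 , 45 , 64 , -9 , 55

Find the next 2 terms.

128, -9

The terms cycle through 3 interleaved subsequences.
Subsequence A = 8, 16, 32, 64: powers of 2.
Subsequence B = -9, -9, -9, -9: the constant sequence -9.
Subsequence C = 25, 35, 45, 55: arithmetic, step +10.
Term 13 comes from subsequence A (its 5th entry): 128.
Position 14 → subsequence B, term 5 = -9.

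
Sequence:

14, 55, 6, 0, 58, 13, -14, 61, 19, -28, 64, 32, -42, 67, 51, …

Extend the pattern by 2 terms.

Taking every 3rd term gives 3 separate tracks.
Track A is 14, 0, -14, -28, -42, which is linear: a_n = 28 − 14·n.
Track B is 55, 58, 61, 64, 67, which is arithmetic with common difference +3.
Track C is 6, 13, 19, 32, 51, which is Fibonacci-style (each term is the sum of the two before it).
The 16th slot belongs to track A; its 6th term is -56.
Position 17 falls in track B as its term 6, giving 70.

-56, 70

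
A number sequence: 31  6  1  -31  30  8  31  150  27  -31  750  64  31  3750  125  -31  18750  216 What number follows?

Read the sequence 3 terms at a time; column i is its own pattern.
Track A is 31, -31, 31, -31, 31, -31, which is oscillating between 31 and -31.
Track B is 6, 30, 150, 750, 3750, 18750, which is multiplying by 5 each time.
Track C is 1, 8, 27, 64, 125, 216, which is perfect cubes starting at 1³.
Term 19 comes from track A (its 7th entry): 31.

31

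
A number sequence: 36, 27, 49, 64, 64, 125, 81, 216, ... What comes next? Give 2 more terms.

100, 343

Split by position mod 2 into 2 tracks.
Subsequence A = 36, 49, 64, 81: consecutive squares n² from n = 6.
Subsequence B = 27, 64, 125, 216: the cubes 3³, 4³, 5³, ….
The 9th slot belongs to subsequence A; its 5th term is 100.
The 10th slot belongs to subsequence B; its 5th term is 343.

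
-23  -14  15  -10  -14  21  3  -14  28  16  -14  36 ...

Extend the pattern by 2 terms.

29, -14

Taking every 3rd term gives 3 separate tracks.
Track A: -23, -10, 3, 16. Arithmetic with common difference +13.
Track B: -14, -14, -14, -14. The constant sequence -14.
Track C: 15, 21, 28, 36. The triangular numbers T_5, T_6, ….
The 13th slot belongs to track A; its 5th term is 29.
The 14th slot belongs to track B; its 5th term is -14.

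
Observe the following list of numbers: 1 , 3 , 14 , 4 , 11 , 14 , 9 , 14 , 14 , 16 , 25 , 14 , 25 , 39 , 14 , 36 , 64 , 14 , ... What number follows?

49

Taking every 3rd term gives 3 separate tracks.
Subsequence A: 1, 4, 9, 16, 25, 36 (consecutive squares n² from n = 1).
Subsequence B: 3, 11, 14, 25, 39, 64 (a Fibonacci-like recurrence a_n = a_{n-1} + a_{n-2}).
Subsequence C: 14, 14, 14, 14, 14, 14 (always 14).
The 19th slot belongs to subsequence A; its 7th term is 49.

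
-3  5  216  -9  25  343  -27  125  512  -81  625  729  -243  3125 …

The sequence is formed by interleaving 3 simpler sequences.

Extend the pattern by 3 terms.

Split by position mod 3 into 3 tracks.
Subsequence A is -3, -9, -27, -81, -243, which is multiplying by 3 each time.
Subsequence B is 5, 25, 125, 625, 3125, which is powers 5^1, 5^2, 5^3, ….
Subsequence C is 216, 343, 512, 729, which is consecutive cubes n³ from n = 6.
Position 15 falls in subsequence C as its term 5, giving 1000.
The 16th slot belongs to subsequence A; its 6th term is -729.
The 17th slot belongs to subsequence B; its 6th term is 15625.

1000, -729, 15625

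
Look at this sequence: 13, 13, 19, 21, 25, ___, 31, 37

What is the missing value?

29

Positions 1, 3, 5, … form one subsequence and positions 2, 4, 6, … form another.
Stream A: 13, 19, 25, 31 — arithmetic, step +6.
Stream B: 13, 21, ?, 37 — arithmetic, step +8.
Stream B's pattern makes the blank 29.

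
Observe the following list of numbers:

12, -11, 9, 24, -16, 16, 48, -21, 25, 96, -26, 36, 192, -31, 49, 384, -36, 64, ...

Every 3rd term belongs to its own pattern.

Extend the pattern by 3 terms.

768, -41, 81

Read the sequence 3 terms at a time; column i is its own pattern.
Track A: 12, 24, 48, 96, 192, 384 (geometric, ×2 each step).
Track B: -11, -16, -21, -26, -31, -36 (arithmetic, step −5).
Track C: 9, 16, 25, 36, 49, 64 (consecutive squares n² from n = 3).
Term 19 comes from track A (its 7th entry): 768.
Position 20 → track B, term 7 = -41.
Term 21 comes from track C (its 7th entry): 81.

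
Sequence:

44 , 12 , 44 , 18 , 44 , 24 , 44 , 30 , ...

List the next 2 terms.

Positions 1, 3, 5, … form one subsequence and positions 2, 4, 6, … form another.
Track A: 44, 44, 44, 44 (the constant sequence 44).
Track B: 12, 18, 24, 30 (arithmetic with common difference +6).
Position 9 → track A, term 5 = 44.
Term 10 comes from track B (its 5th entry): 36.

44, 36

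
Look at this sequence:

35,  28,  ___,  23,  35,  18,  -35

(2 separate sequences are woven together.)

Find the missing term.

-35

Odd-indexed and even-indexed terms follow separate rules.
Track A is 35, ?, 35, -35, which is oscillating between 35 and -35.
Track B is 28, 23, 18, which is subtracting 5 each time.
Track A's pattern makes the blank -35.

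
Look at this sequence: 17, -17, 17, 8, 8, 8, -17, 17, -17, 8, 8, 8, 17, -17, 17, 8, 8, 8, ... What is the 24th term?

Positions follow the repeating pattern AAABBB; grouping by letter gives 2 tracks.
Track A is 17, -17, 17, -17, 17, -17, 17, -17, 17, which is the oscillation 17·(−1)^(n+1).
Track B is 8, 8, 8, 8, 8, 8, 8, 8, 8, which is constant 8.
The 24th slot belongs to track B; its 12th term is 8.

8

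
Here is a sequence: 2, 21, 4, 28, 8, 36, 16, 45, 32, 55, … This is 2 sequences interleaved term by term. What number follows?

64

The terms cycle through 2 interleaved subsequences.
Track A: 2, 4, 8, 16, 32 (powers 2^1, 2^2, 2^3, …).
Track B: 21, 28, 36, 45, 55 (the triangular numbers T_6, T_7, …).
Position 11 falls in track A as its term 6, giving 64.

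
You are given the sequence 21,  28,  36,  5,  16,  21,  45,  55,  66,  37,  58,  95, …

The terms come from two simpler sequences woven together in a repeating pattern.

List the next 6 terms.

The slot pattern repeats as AAABBB (period 6), so there are 2 interleaved tracks.
Stream A is 21, 28, 36, 45, 55, 66, which is the triangular numbers T_6, T_7, ….
Stream B is 5, 16, 21, 37, 58, 95, which is each term equals the sum of the previous two.
Term 13 comes from stream A (its 7th entry): 78.
Position 14 → stream A, term 8 = 91.
Term 15 comes from stream A (its 9th entry): 105.
Position 16 → stream B, term 7 = 153.
Position 17 falls in stream B as its term 8, giving 248.
Term 18 comes from stream B (its 9th entry): 401.

78, 91, 105, 153, 248, 401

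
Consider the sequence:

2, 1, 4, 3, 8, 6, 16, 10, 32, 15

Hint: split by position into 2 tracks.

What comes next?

64

Odd-indexed and even-indexed terms follow separate rules.
Track A: 2, 4, 8, 16, 32 (powers of 2).
Track B: 1, 3, 6, 10, 15 (the triangular numbers T_1, T_2, …).
The 11th slot belongs to track A; its 6th term is 64.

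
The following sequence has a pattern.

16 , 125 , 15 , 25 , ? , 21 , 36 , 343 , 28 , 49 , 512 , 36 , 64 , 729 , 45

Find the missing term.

216

Split by position mod 3 into 3 tracks.
Stream A = 16, 25, 36, 49, 64: perfect squares starting at 4².
Stream B = 125, ?, 343, 512, 729: perfect cubes starting at 5³.
Stream C = 15, 21, 28, 36, 45: the triangular numbers T_5, T_6, ….
So the missing entry in stream B is 216.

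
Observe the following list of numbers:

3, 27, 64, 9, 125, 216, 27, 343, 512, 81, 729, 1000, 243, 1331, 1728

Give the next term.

729

The slot pattern repeats as ABB (period 3), so there are 2 interleaved tracks.
Stream A = 3, 9, 27, 81, 243: successive powers of 3.
Stream B = 27, 64, 125, 216, 343, 512, 729, 1000, 1331, 1728: perfect cubes starting at 3³.
Position 16 falls in stream A as its term 6, giving 729.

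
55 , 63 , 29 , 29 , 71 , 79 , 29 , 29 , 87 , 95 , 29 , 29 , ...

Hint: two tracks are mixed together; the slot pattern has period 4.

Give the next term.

Positions follow the repeating pattern AABB; grouping by letter gives 2 tracks.
Track A is 55, 63, 71, 79, 87, 95, which is adding 8 each time.
Track B is 29, 29, 29, 29, 29, 29, which is always 29.
Position 13 → track A, term 7 = 103.

103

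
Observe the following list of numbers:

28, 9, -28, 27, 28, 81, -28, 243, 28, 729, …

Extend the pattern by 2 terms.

Odd-indexed and even-indexed terms follow separate rules.
Track A = 28, -28, 28, -28, 28: the oscillation 28·(−1)^(n+1).
Track B = 9, 27, 81, 243, 729: geometric with ratio 3.
Position 11 falls in track A as its term 6, giving -28.
Position 12 → track B, term 6 = 2187.

-28, 2187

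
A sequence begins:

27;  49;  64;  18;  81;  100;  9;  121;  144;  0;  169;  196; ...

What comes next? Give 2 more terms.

The slot pattern repeats as ABB (period 3), so there are 2 interleaved tracks.
Track A: 27, 18, 9, 0 (arithmetic, step −9).
Track B: 49, 64, 81, 100, 121, 144, 169, 196 (consecutive squares n² from n = 7).
Term 13 comes from track A (its 5th entry): -9.
Term 14 comes from track B (its 9th entry): 225.

-9, 225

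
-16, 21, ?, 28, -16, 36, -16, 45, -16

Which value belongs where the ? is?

-16

Odd-indexed and even-indexed terms follow separate rules.
Track A is -16, ?, -16, -16, -16, which is the constant sequence -16.
Track B is 21, 28, 36, 45, which is the triangular numbers T_6, T_7, ….
Filling track A at index 2 by its rule yields -16.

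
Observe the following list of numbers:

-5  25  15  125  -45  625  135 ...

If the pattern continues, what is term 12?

Positions 1, 3, 5, … form one subsequence and positions 2, 4, 6, … form another.
Track A: -5, 15, -45, 135 (a geometric progression (common ratio -3)).
Track B: 25, 125, 625 (powers 5^2, 5^3, 5^4, …).
Term 12 comes from track B (its 6th entry): 78125.

78125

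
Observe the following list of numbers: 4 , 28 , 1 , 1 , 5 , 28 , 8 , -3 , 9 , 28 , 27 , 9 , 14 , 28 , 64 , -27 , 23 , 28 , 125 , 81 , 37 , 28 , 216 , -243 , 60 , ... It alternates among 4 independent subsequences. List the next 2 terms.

28, 343

Read the sequence 4 terms at a time; column i is its own pattern.
Track A: 4, 5, 9, 14, 23, 37, 60 — Fibonacci-style (each term is the sum of the two before it).
Track B: 28, 28, 28, 28, 28, 28 — the constant sequence 28.
Track C: 1, 8, 27, 64, 125, 216 — consecutive cubes n³ from n = 1.
Track D: 1, -3, 9, -27, 81, -243 — a geometric progression (common ratio -3).
Position 26 falls in track B as its term 7, giving 28.
Position 27 falls in track C as its term 7, giving 343.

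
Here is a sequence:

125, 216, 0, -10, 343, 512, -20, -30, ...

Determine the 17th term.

2197

Positions follow the repeating pattern AABB; grouping by letter gives 2 tracks.
Track A: 125, 216, 343, 512. The cubes 5³, 6³, 7³, ….
Track B: 0, -10, -20, -30. Arithmetic, step −10.
Position 17 falls in track A as its term 9, giving 2197.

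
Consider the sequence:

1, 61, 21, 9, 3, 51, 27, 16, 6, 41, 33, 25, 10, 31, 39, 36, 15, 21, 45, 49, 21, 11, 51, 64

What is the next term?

Split by position mod 4 into 4 tracks.
Track A: 1, 3, 6, 10, 15, 21 (triangular numbers starting at T_1).
Track B: 61, 51, 41, 31, 21, 11 (arithmetic with common difference −10).
Track C: 21, 27, 33, 39, 45, 51 (adding 6 each time).
Track D: 9, 16, 25, 36, 49, 64 (consecutive squares n² from n = 3).
The 25th slot belongs to track A; its 7th term is 28.

28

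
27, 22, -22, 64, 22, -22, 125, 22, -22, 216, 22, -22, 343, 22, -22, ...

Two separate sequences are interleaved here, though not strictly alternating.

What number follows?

The slot pattern repeats as ABB (period 3), so there are 2 interleaved tracks.
Track A is 27, 64, 125, 216, 343, which is the cubes 3³, 4³, 5³, ….
Track B is 22, -22, 22, -22, 22, -22, 22, -22, 22, -22, which is the oscillation 22·(−1)^(n+1).
Term 16 comes from track A (its 6th entry): 512.

512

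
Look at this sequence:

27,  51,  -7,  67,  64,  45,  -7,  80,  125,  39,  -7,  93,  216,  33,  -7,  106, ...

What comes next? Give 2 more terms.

343, 27

The terms cycle through 4 interleaved subsequences.
Subsequence A: 27, 64, 125, 216 — consecutive cubes n³ from n = 3.
Subsequence B: 51, 45, 39, 33 — subtracting 6 each time.
Subsequence C: -7, -7, -7, -7 — constant -7.
Subsequence D: 67, 80, 93, 106 — adding 13 each time.
Term 17 comes from subsequence A (its 5th entry): 343.
Position 18 → subsequence B, term 5 = 27.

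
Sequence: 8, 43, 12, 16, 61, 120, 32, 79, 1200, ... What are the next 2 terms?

64, 97

Split by position mod 3 into 3 tracks.
Subsequence A = 8, 16, 32: successive powers of 2.
Subsequence B = 43, 61, 79: arithmetic with common difference +18.
Subsequence C = 12, 120, 1200: geometric, ×10 each step.
The 10th slot belongs to subsequence A; its 4th term is 64.
The 11th slot belongs to subsequence B; its 4th term is 97.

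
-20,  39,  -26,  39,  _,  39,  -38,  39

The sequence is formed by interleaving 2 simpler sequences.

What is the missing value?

Taking every 2nd term gives 2 separate tracks.
Track A = -20, -26, ?, -38: arithmetic, step −6.
Track B = 39, 39, 39, 39: constant 39.
So the missing entry in track A is -32.

-32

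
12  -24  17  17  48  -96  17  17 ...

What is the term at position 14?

-1536

Positions follow the repeating pattern AABB; grouping by letter gives 2 tracks.
Subsequence A is 12, -24, 48, -96, which is geometric with ratio -2.
Subsequence B is 17, 17, 17, 17, which is constant 17.
Position 14 → subsequence A, term 8 = -1536.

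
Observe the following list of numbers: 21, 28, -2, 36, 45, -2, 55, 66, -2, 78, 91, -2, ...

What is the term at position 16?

Reading positions in blocks of 3 reveals the pattern AAB — 2 tracks woven together.
Stream A: 21, 28, 36, 45, 55, 66, 78, 91. Triangular numbers n(n+1)/2 for n = 6, 7, ….
Stream B: -2, -2, -2, -2. Constant -2.
Position 16 → stream A, term 11 = 136.

136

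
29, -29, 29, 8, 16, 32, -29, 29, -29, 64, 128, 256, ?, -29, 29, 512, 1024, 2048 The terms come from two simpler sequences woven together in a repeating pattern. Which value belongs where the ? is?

Reading positions in blocks of 6 reveals the pattern AAABBB — 2 tracks woven together.
Subsequence A: 29, -29, 29, -29, 29, -29, ?, -29, 29. Oscillating between 29 and -29.
Subsequence B: 8, 16, 32, 64, 128, 256, 512, 1024, 2048. Successive powers of 2.
So the missing entry in subsequence A is 29.

29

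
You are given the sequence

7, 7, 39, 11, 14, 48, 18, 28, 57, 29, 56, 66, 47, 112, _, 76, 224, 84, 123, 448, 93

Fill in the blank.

The terms cycle through 3 interleaved subsequences.
Stream A = 7, 11, 18, 29, 47, 76, 123: each term equals the sum of the previous two.
Stream B = 7, 14, 28, 56, 112, 224, 448: multiplying by 2 each time.
Stream C = 39, 48, 57, 66, ?, 84, 93: arithmetic with common difference +9.
The gap is stream C's term 5; the rule gives 75.

75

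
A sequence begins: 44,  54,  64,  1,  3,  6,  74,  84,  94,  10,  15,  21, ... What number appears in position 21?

154

Positions follow the repeating pattern AAABBB; grouping by letter gives 2 tracks.
Track A: 44, 54, 64, 74, 84, 94 — linear: a_n = 34 + 10·n.
Track B: 1, 3, 6, 10, 15, 21 — the triangular numbers T_1, T_2, ….
Position 21 falls in track A as its term 12, giving 154.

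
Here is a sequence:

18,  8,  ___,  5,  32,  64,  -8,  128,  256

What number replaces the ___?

16

Reading positions in blocks of 3 reveals the pattern ABB — 2 tracks woven together.
Subsequence A: 18, 5, -8 (arithmetic with common difference −13).
Subsequence B: 8, ?, 32, 64, 128, 256 (powers 2^3, 2^4, 2^5, …).
Subsequence B's pattern makes the blank 16.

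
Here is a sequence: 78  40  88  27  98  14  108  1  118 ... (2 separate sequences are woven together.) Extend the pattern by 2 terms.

-12, 128

Positions 1, 3, 5, … form one subsequence and positions 2, 4, 6, … form another.
Track A is 78, 88, 98, 108, 118, which is linear: a_n = 68 + 10·n.
Track B is 40, 27, 14, 1, which is arithmetic, step −13.
Term 10 comes from track B (its 5th entry): -12.
Position 11 → track A, term 6 = 128.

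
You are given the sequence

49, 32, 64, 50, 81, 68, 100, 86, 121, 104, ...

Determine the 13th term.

169

Positions 1, 3, 5, … form one subsequence and positions 2, 4, 6, … form another.
Stream A is 49, 64, 81, 100, 121, which is the squares 7², 8², 9², ….
Stream B is 32, 50, 68, 86, 104, which is arithmetic with common difference +18.
The 13th slot belongs to stream A; its 7th term is 169.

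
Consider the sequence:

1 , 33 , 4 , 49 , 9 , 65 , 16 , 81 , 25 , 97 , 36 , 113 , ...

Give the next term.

Taking every 2nd term gives 2 separate tracks.
Track A = 1, 4, 9, 16, 25, 36: consecutive squares n² from n = 1.
Track B = 33, 49, 65, 81, 97, 113: linear: a_n = 17 + 16·n.
Position 13 → track A, term 7 = 49.

49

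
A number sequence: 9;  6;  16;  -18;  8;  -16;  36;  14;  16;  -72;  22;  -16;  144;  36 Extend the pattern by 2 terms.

Read the sequence 3 terms at a time; column i is its own pattern.
Track A: 9, -18, 36, -72, 144 — multiplying by -2 each time.
Track B: 6, 8, 14, 22, 36 — a Fibonacci-like recurrence a_n = a_{n-1} + a_{n-2}.
Track C: 16, -16, 16, -16 — alternating ±16.
Term 15 comes from track C (its 5th entry): 16.
Position 16 → track A, term 6 = -288.

16, -288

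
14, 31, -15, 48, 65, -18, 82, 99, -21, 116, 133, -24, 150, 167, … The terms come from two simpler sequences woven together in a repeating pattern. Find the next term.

-27

The slot pattern repeats as AAB (period 3), so there are 2 interleaved tracks.
Subsequence A: 14, 31, 48, 65, 82, 99, 116, 133, 150, 167. Arithmetic with common difference +17.
Subsequence B: -15, -18, -21, -24. Linear: a_n = -12 − 3·n.
Term 15 comes from subsequence B (its 5th entry): -27.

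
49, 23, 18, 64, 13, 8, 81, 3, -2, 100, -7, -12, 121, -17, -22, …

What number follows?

144

The slot pattern repeats as ABB (period 3), so there are 2 interleaved tracks.
Track A: 49, 64, 81, 100, 121. Consecutive squares n² from n = 7.
Track B: 23, 18, 13, 8, 3, -2, -7, -12, -17, -22. Arithmetic, step −5.
Term 16 comes from track A (its 6th entry): 144.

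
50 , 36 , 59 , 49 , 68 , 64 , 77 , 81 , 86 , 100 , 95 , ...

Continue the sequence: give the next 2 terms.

121, 104

Positions 1, 3, 5, … form one subsequence and positions 2, 4, 6, … form another.
Track A is 50, 59, 68, 77, 86, 95, which is adding 9 each time.
Track B is 36, 49, 64, 81, 100, which is perfect squares starting at 6².
The 12th slot belongs to track B; its 6th term is 121.
Term 13 comes from track A (its 7th entry): 104.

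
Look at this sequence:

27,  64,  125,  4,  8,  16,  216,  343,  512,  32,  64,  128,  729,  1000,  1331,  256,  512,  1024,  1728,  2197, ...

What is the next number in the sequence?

The slot pattern repeats as AAABBB (period 6), so there are 2 interleaved tracks.
Track A is 27, 64, 125, 216, 343, 512, 729, 1000, 1331, 1728, 2197, which is consecutive cubes n³ from n = 3.
Track B is 4, 8, 16, 32, 64, 128, 256, 512, 1024, which is powers 2^2, 2^3, 2^4, ….
Term 21 comes from track A (its 12th entry): 2744.

2744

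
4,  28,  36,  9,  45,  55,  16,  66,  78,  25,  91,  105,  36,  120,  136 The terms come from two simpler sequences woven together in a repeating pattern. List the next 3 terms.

Reading positions in blocks of 3 reveals the pattern ABB — 2 tracks woven together.
Track A = 4, 9, 16, 25, 36: perfect squares starting at 2².
Track B = 28, 36, 45, 55, 66, 78, 91, 105, 120, 136: triangular numbers starting at T_7.
Term 16 comes from track A (its 6th entry): 49.
Position 17 → track B, term 11 = 153.
Position 18 falls in track B as its term 12, giving 171.

49, 153, 171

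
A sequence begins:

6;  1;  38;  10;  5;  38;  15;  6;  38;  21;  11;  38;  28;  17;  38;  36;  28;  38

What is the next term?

45

Taking every 3rd term gives 3 separate tracks.
Subsequence A is 6, 10, 15, 21, 28, 36, which is the triangular numbers T_3, T_4, ….
Subsequence B is 1, 5, 6, 11, 17, 28, which is Fibonacci-style (each term is the sum of the two before it).
Subsequence C is 38, 38, 38, 38, 38, 38, which is always 38.
Term 19 comes from subsequence A (its 7th entry): 45.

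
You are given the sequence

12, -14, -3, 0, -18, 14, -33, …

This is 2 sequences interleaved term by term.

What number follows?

The terms cycle through 2 interleaved subsequences.
Track A = 12, -3, -18, -33: arithmetic with common difference −15.
Track B = -14, 0, 14: adding 14 each time.
Position 8 → track B, term 4 = 28.

28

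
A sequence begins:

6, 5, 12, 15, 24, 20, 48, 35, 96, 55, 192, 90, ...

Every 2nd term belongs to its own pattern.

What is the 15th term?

768

Taking every 2nd term gives 2 separate tracks.
Stream A: 6, 12, 24, 48, 96, 192. A geometric progression (common ratio 2).
Stream B: 5, 15, 20, 35, 55, 90. Each term equals the sum of the previous two.
Term 15 comes from stream A (its 8th entry): 768.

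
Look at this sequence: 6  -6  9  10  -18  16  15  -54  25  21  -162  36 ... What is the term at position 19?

45

Read the sequence 3 terms at a time; column i is its own pattern.
Stream A: 6, 10, 15, 21 (triangular numbers starting at T_3).
Stream B: -6, -18, -54, -162 (geometric with ratio 3).
Stream C: 9, 16, 25, 36 (the squares 3², 4², 5², …).
Position 19 → stream A, term 7 = 45.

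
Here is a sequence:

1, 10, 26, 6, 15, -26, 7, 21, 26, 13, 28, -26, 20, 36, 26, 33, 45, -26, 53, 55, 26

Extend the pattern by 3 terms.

Taking every 3rd term gives 3 separate tracks.
Track A: 1, 6, 7, 13, 20, 33, 53 (a Fibonacci-like recurrence a_n = a_{n-1} + a_{n-2}).
Track B: 10, 15, 21, 28, 36, 45, 55 (triangular numbers starting at T_4).
Track C: 26, -26, 26, -26, 26, -26, 26 (oscillating between 26 and -26).
Term 22 comes from track A (its 8th entry): 86.
Term 23 comes from track B (its 8th entry): 66.
The 24th slot belongs to track C; its 8th term is -26.

86, 66, -26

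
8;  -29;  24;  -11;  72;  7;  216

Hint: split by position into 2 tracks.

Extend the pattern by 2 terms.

25, 648

Split by position mod 2 into 2 tracks.
Track A: 8, 24, 72, 216 (geometric with ratio 3).
Track B: -29, -11, 7 (adding 18 each time).
The 8th slot belongs to track B; its 4th term is 25.
Term 9 comes from track A (its 5th entry): 648.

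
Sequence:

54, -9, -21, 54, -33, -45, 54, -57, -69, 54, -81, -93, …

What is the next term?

54

The slot pattern repeats as ABB (period 3), so there are 2 interleaved tracks.
Stream A = 54, 54, 54, 54: the constant sequence 54.
Stream B = -9, -21, -33, -45, -57, -69, -81, -93: linear: a_n = 3 − 12·n.
Position 13 falls in stream A as its term 5, giving 54.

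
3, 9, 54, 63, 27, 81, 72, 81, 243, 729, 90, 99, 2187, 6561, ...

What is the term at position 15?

108

The slot pattern repeats as AABB (period 4), so there are 2 interleaved tracks.
Stream A is 3, 9, 27, 81, 243, 729, 2187, 6561, which is powers 3^1, 3^2, 3^3, ….
Stream B is 54, 63, 72, 81, 90, 99, which is linear: a_n = 45 + 9·n.
The 15th slot belongs to stream B; its 7th term is 108.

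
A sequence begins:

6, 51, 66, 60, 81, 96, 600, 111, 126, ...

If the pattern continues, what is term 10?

Reading positions in blocks of 3 reveals the pattern ABB — 2 tracks woven together.
Track A: 6, 60, 600. Geometric with ratio 10.
Track B: 51, 66, 81, 96, 111, 126. Adding 15 each time.
Position 10 → track A, term 4 = 6000.

6000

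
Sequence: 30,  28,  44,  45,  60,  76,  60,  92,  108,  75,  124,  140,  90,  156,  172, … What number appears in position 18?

Reading positions in blocks of 3 reveals the pattern ABB — 2 tracks woven together.
Track A: 30, 45, 60, 75, 90 (arithmetic with common difference +15).
Track B: 28, 44, 60, 76, 92, 108, 124, 140, 156, 172 (arithmetic, step +16).
Term 18 comes from track B (its 12th entry): 204.

204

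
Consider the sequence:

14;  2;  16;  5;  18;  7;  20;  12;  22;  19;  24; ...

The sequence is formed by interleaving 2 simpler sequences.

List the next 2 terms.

Positions 1, 3, 5, … form one subsequence and positions 2, 4, 6, … form another.
Track A: 14, 16, 18, 20, 22, 24 (adding 2 each time).
Track B: 2, 5, 7, 12, 19 (Fibonacci-style (each term is the sum of the two before it)).
Term 12 comes from track B (its 6th entry): 31.
Position 13 → track A, term 7 = 26.

31, 26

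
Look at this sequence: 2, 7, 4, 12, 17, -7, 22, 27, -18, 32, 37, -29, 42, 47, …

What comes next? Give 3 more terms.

Positions follow the repeating pattern AAB; grouping by letter gives 2 tracks.
Stream A is 2, 7, 12, 17, 22, 27, 32, 37, 42, 47, which is linear: a_n = -3 + 5·n.
Stream B is 4, -7, -18, -29, which is arithmetic with common difference −11.
Position 15 → stream B, term 5 = -40.
Position 16 falls in stream A as its term 11, giving 52.
Term 17 comes from stream A (its 12th entry): 57.

-40, 52, 57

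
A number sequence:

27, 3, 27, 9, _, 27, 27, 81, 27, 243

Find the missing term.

Taking every 2nd term gives 2 separate tracks.
Track A: 27, 27, ?, 27, 27 (always 27).
Track B: 3, 9, 27, 81, 243 (multiplying by 3 each time).
The gap is track A's term 3; the rule gives 27.

27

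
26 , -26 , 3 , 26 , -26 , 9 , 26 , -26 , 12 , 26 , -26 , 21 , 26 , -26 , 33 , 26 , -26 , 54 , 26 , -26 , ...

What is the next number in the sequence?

87

The slot pattern repeats as AAB (period 3), so there are 2 interleaved tracks.
Track A is 26, -26, 26, -26, 26, -26, 26, -26, 26, -26, 26, -26, 26, -26, which is alternating ±26.
Track B is 3, 9, 12, 21, 33, 54, which is each term equals the sum of the previous two.
The 21st slot belongs to track B; its 7th term is 87.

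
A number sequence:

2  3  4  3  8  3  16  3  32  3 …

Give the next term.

Split by position mod 2 into 2 tracks.
Track A: 2, 4, 8, 16, 32. Successive powers of 2.
Track B: 3, 3, 3, 3, 3. Constant 3.
Term 11 comes from track A (its 6th entry): 64.

64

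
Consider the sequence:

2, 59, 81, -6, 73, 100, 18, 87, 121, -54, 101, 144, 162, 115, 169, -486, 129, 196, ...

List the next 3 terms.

Split by position mod 3 into 3 tracks.
Subsequence A = 2, -6, 18, -54, 162, -486: geometric with ratio -3.
Subsequence B = 59, 73, 87, 101, 115, 129: adding 14 each time.
Subsequence C = 81, 100, 121, 144, 169, 196: perfect squares starting at 9².
Position 19 → subsequence A, term 7 = 1458.
Position 20 falls in subsequence B as its term 7, giving 143.
The 21st slot belongs to subsequence C; its 7th term is 225.

1458, 143, 225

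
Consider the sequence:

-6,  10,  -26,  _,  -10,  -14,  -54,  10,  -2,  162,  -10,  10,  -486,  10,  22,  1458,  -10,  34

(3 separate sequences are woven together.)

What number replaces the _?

18

Read the sequence 3 terms at a time; column i is its own pattern.
Subsequence A: -6, ?, -54, 162, -486, 1458. Geometric with ratio -3.
Subsequence B: 10, -10, 10, -10, 10, -10. The oscillation 10·(−1)^(n+1).
Subsequence C: -26, -14, -2, 10, 22, 34. Adding 12 each time.
Subsequence A's pattern makes the blank 18.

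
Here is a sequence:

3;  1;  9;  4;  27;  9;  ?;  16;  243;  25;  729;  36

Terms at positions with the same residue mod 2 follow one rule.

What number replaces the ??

The terms cycle through 2 interleaved subsequences.
Subsequence A: 3, 9, 27, ?, 243, 729 — powers 3^1, 3^2, 3^3, ….
Subsequence B: 1, 4, 9, 16, 25, 36 — the squares 1², 2², 3², ….
So the missing entry in subsequence A is 81.

81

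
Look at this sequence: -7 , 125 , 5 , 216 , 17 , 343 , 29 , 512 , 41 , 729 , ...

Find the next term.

53

Odd-indexed and even-indexed terms follow separate rules.
Subsequence A: -7, 5, 17, 29, 41. Linear: a_n = -19 + 12·n.
Subsequence B: 125, 216, 343, 512, 729. Consecutive cubes n³ from n = 5.
Position 11 falls in subsequence A as its term 6, giving 53.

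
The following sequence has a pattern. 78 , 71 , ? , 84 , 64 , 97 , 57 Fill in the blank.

71

Odd-indexed and even-indexed terms follow separate rules.
Stream A is 78, ?, 64, 57, which is arithmetic, step −7.
Stream B is 71, 84, 97, which is linear: a_n = 58 + 13·n.
Filling stream A at index 2 by its rule yields 71.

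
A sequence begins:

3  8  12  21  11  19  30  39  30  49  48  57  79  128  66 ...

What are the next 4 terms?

75, 207, 335, 84

The slot pattern repeats as AABB (period 4), so there are 2 interleaved tracks.
Subsequence A: 3, 8, 11, 19, 30, 49, 79, 128 (Fibonacci-style (each term is the sum of the two before it)).
Subsequence B: 12, 21, 30, 39, 48, 57, 66 (adding 9 each time).
Term 16 comes from subsequence B (its 8th entry): 75.
Position 17 → subsequence A, term 9 = 207.
Term 18 comes from subsequence A (its 10th entry): 335.
Term 19 comes from subsequence B (its 9th entry): 84.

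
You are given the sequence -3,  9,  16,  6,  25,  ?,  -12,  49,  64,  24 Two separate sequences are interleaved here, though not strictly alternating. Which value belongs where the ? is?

The slot pattern repeats as ABB (period 3), so there are 2 interleaved tracks.
Subsequence A: -3, 6, -12, 24 (a geometric progression (common ratio -2)).
Subsequence B: 9, 16, 25, ?, 49, 64 (consecutive squares n² from n = 3).
The gap is subsequence B's term 4; the rule gives 36.

36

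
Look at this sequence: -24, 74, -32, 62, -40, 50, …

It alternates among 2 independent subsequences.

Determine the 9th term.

Taking every 2nd term gives 2 separate tracks.
Subsequence A is -24, -32, -40, which is arithmetic, step −8.
Subsequence B is 74, 62, 50, which is arithmetic, step −12.
Position 9 falls in subsequence A as its term 5, giving -56.

-56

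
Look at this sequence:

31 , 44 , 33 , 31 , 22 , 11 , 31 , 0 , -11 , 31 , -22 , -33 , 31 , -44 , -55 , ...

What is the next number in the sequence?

Positions follow the repeating pattern ABB; grouping by letter gives 2 tracks.
Track A: 31, 31, 31, 31, 31 — constant 31.
Track B: 44, 33, 22, 11, 0, -11, -22, -33, -44, -55 — arithmetic with common difference −11.
Position 16 → track A, term 6 = 31.

31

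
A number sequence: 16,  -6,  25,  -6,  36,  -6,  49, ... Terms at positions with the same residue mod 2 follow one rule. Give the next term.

Positions 1, 3, 5, … form one subsequence and positions 2, 4, 6, … form another.
Stream A is 16, 25, 36, 49, which is consecutive squares n² from n = 4.
Stream B is -6, -6, -6, which is always -6.
Term 8 comes from stream B (its 4th entry): -6.

-6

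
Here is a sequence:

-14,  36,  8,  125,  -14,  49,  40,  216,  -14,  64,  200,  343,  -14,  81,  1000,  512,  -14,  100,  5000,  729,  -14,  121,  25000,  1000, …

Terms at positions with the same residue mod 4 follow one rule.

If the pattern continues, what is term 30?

Split by position mod 4: positions 1, 5, 9, … form one track, and each other residue class forms its own.
Track A = -14, -14, -14, -14, -14, -14: the constant sequence -14.
Track B = 36, 49, 64, 81, 100, 121: the squares 6², 7², 8², ….
Track C = 8, 40, 200, 1000, 5000, 25000: geometric, ×5 each step.
Track D = 125, 216, 343, 512, 729, 1000: the cubes 5³, 6³, 7³, ….
Position 30 → track B, term 8 = 169.

169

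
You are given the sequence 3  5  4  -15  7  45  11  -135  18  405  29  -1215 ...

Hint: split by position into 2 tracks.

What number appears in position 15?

The terms cycle through 2 interleaved subsequences.
Track A: 3, 4, 7, 11, 18, 29 — a Fibonacci-like recurrence a_n = a_{n-1} + a_{n-2}.
Track B: 5, -15, 45, -135, 405, -1215 — geometric with ratio -3.
Position 15 falls in track A as its term 8, giving 76.

76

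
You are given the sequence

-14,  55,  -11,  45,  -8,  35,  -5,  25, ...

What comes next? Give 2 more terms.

Positions 1, 3, 5, … form one subsequence and positions 2, 4, 6, … form another.
Stream A is -14, -11, -8, -5, which is arithmetic, step +3.
Stream B is 55, 45, 35, 25, which is subtracting 10 each time.
Position 9 → stream A, term 5 = -2.
Term 10 comes from stream B (its 5th entry): 15.

-2, 15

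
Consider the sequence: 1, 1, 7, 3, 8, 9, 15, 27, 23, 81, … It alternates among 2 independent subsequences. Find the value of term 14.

Positions 1, 3, 5, … form one subsequence and positions 2, 4, 6, … form another.
Subsequence A is 1, 7, 8, 15, 23, which is Fibonacci-style (each term is the sum of the two before it).
Subsequence B is 1, 3, 9, 27, 81, which is successive powers of 3.
The 14th slot belongs to subsequence B; its 7th term is 729.

729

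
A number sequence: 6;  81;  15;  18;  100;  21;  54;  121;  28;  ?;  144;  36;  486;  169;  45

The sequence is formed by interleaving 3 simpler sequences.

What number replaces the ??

162

The terms cycle through 3 interleaved subsequences.
Stream A: 6, 18, 54, ?, 486 — multiplying by 3 each time.
Stream B: 81, 100, 121, 144, 169 — consecutive squares n² from n = 9.
Stream C: 15, 21, 28, 36, 45 — triangular numbers n(n+1)/2 for n = 5, 6, ….
The gap is stream A's term 4; the rule gives 162.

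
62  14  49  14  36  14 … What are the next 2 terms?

23, 14

Split by position mod 2 into 2 tracks.
Stream A: 62, 49, 36 (linear: a_n = 75 − 13·n).
Stream B: 14, 14, 14 (always 14).
Term 7 comes from stream A (its 4th entry): 23.
Position 8 falls in stream B as its term 4, giving 14.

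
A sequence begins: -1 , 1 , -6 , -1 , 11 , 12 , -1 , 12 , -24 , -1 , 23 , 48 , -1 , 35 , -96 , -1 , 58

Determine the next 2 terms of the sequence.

192, -1

Split by position mod 3 into 3 tracks.
Track A = -1, -1, -1, -1, -1, -1: constant -1.
Track B = 1, 11, 12, 23, 35, 58: a Fibonacci-like recurrence a_n = a_{n-1} + a_{n-2}.
Track C = -6, 12, -24, 48, -96: geometric, ×-2 each step.
The 18th slot belongs to track C; its 6th term is 192.
Position 19 → track A, term 7 = -1.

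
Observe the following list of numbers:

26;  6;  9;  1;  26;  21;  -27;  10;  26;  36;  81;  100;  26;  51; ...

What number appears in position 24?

100000

The terms cycle through 4 interleaved subsequences.
Track A = 26, 26, 26, 26: constant 26.
Track B = 6, 21, 36, 51: arithmetic, step +15.
Track C = 9, -27, 81: multiplying by -3 each time.
Track D = 1, 10, 100: powers 10^0, 10^1, 10^2, ….
Term 24 comes from track D (its 6th entry): 100000.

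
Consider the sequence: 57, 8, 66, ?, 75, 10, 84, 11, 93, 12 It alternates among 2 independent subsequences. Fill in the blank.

9

Split by position mod 2 into 2 tracks.
Subsequence A: 57, 66, 75, 84, 93. Arithmetic with common difference +9.
Subsequence B: 8, ?, 10, 11, 12. Arithmetic with common difference +1.
Filling subsequence B at index 2 by its rule yields 9.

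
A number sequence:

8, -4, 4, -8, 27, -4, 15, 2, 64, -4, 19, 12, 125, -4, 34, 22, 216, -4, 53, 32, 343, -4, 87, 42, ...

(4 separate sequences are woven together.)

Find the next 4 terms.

Split by position mod 4 into 4 tracks.
Stream A: 8, 27, 64, 125, 216, 343 — the cubes 2³, 3³, 4³, ….
Stream B: -4, -4, -4, -4, -4, -4 — constant -4.
Stream C: 4, 15, 19, 34, 53, 87 — each term equals the sum of the previous two.
Stream D: -8, 2, 12, 22, 32, 42 — arithmetic with common difference +10.
Position 25 → stream A, term 7 = 512.
Position 26 → stream B, term 7 = -4.
Term 27 comes from stream C (its 7th entry): 140.
Position 28 → stream D, term 7 = 52.

512, -4, 140, 52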